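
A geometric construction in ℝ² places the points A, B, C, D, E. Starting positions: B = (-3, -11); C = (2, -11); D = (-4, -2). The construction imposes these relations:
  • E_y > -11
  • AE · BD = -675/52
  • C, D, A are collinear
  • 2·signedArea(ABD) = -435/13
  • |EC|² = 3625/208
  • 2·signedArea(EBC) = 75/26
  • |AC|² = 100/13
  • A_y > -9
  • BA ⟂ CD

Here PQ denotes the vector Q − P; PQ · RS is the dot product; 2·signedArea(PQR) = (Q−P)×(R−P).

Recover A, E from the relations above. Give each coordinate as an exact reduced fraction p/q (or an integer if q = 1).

A = (6/13, -113/13)
E = (-111/52, -271/26)

1. A_x = 6/13  [C, D, A are collinear ∩ BA ⟂ CD]
2. A_y = -113/13  [C, D, A are collinear ∩ BA ⟂ CD]
   → A = (6/13, -113/13)
3. E_x = -111/52  [2·signedArea(EBC) = 75/26 ∩ AE · BD = -675/52]
4. E_y = -271/26  [2·signedArea(EBC) = 75/26 ∩ AE · BD = -675/52]
   → E = (-111/52, -271/26)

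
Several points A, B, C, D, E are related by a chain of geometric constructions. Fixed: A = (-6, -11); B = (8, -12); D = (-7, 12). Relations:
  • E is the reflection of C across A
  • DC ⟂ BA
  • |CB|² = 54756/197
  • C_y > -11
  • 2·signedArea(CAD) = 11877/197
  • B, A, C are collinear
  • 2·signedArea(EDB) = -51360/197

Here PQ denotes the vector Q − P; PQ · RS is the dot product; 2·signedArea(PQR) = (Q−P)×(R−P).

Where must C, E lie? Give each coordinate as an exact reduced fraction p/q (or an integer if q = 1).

C = (-1700/197, -2130/197)
E = (-664/197, -2204/197)

1. C_x = -1700/197  [B, A, C are collinear ∩ DC ⟂ BA]
2. C_y = -2130/197  [B, A, C are collinear ∩ DC ⟂ BA]
   → C = (-1700/197, -2130/197)
3. E_x = -664/197  [E is the reflection of C across A]
4. E_y = -2204/197  [E is the reflection of C across A]
   → E = (-664/197, -2204/197)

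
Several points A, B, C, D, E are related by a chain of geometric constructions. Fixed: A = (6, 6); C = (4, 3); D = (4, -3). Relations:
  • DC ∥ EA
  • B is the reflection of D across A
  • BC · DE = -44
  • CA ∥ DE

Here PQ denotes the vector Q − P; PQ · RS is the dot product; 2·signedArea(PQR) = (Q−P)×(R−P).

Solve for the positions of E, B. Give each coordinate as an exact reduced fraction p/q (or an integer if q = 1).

1. E_x = 6  [DC ∥ EA ∩ CA ∥ DE]
2. E_y = 0  [DC ∥ EA ∩ CA ∥ DE]
   → E = (6, 0)
3. B_x = 8  [B is the reflection of D across A]
4. B_y = 15  [B is the reflection of D across A]
   → B = (8, 15)

B = (8, 15)
E = (6, 0)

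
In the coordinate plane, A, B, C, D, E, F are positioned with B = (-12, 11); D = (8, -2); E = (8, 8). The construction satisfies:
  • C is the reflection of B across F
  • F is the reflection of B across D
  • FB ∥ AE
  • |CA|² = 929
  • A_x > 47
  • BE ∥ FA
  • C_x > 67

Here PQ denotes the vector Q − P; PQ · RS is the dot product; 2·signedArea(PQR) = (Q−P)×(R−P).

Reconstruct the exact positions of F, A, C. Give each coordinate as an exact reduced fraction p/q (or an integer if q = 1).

A = (48, -18)
C = (68, -41)
F = (28, -15)

1. F_x = 28  [F is the reflection of B across D]
2. F_y = -15  [F is the reflection of B across D]
   → F = (28, -15)
3. A_x = 48  [FB ∥ AE ∩ BE ∥ FA]
4. A_y = -18  [FB ∥ AE ∩ BE ∥ FA]
   → A = (48, -18)
5. C_x = 68  [C is the reflection of B across F]
6. C_y = -41  [C is the reflection of B across F]
   → C = (68, -41)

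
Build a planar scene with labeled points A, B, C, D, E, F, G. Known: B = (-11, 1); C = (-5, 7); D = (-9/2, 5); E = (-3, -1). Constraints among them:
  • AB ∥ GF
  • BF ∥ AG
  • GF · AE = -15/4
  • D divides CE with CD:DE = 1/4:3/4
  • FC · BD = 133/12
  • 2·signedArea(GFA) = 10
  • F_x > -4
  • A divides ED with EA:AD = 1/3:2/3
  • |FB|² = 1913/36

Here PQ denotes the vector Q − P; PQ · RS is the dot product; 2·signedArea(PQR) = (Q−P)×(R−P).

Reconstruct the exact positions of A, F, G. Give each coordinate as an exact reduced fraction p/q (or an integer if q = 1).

A = (-7/2, 1)
F = (-23/6, 7/3)
G = (11/3, 7/3)

1. A_x = -7/2  [A divides ED with EA:AD = 1/3:2/3]
2. A_y = 1  [A divides ED with EA:AD = 1/3:2/3]
   → A = (-7/2, 1)
3. F_x = -23/6  [line -13/2·x + -4·y + -187/12 = 0 ∩ |FB|² = 1913/36]
4. F_y = 7/3  [line -13/2·x + -4·y + -187/12 = 0 ∩ |FB|² = 1913/36]
   → F = (-23/6, 7/3)
5. G_x = 11/3  [AB ∥ GF ∩ BF ∥ AG]
6. G_y = 7/3  [AB ∥ GF ∩ BF ∥ AG]
   → G = (11/3, 7/3)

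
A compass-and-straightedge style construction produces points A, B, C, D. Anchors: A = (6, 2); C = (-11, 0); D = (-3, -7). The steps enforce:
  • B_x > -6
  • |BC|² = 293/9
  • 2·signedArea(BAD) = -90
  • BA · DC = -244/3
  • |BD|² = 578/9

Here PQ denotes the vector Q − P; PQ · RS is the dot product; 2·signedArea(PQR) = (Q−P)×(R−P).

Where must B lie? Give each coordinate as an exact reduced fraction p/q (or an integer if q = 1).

B = (-16/3, 2/3)

1. B_x = -16/3  [2·signedArea(BAD) = -90 ∩ BA · DC = -244/3]
2. B_y = 2/3  [2·signedArea(BAD) = -90 ∩ BA · DC = -244/3]
   → B = (-16/3, 2/3)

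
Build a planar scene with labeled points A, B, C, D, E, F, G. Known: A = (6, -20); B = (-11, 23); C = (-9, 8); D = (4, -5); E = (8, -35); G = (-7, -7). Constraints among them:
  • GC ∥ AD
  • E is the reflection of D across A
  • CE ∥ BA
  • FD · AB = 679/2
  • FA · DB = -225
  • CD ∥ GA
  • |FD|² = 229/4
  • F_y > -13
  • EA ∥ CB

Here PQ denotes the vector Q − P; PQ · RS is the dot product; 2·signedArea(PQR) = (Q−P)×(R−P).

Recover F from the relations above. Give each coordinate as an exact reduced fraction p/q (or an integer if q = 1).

F = (5, -25/2)

1. F_x = 5  [FD · AB = 679/2 ∩ FA · DB = -225]
2. F_y = -25/2  [FD · AB = 679/2 ∩ FA · DB = -225]
   → F = (5, -25/2)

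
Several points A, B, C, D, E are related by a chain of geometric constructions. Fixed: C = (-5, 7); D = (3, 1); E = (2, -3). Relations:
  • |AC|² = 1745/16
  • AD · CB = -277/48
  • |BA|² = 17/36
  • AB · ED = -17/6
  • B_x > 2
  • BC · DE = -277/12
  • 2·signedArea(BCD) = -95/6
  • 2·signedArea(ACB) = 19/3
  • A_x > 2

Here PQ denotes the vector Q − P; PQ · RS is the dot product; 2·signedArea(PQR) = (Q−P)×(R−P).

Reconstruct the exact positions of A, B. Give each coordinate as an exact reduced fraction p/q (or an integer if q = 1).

A = (11/4, 0)
B = (31/12, -2/3)

1. B_x = 31/12  [2·signedArea(BCD) = -95/6 ∩ BC · DE = -277/12]
2. B_y = -2/3  [2·signedArea(BCD) = -95/6 ∩ BC · DE = -277/12]
   → B = (31/12, -2/3)
3. A_x = 11/4  [2·signedArea(ACB) = 19/3 ∩ AD · CB = -277/48]
4. A_y = 0  [2·signedArea(ACB) = 19/3 ∩ AD · CB = -277/48]
   → A = (11/4, 0)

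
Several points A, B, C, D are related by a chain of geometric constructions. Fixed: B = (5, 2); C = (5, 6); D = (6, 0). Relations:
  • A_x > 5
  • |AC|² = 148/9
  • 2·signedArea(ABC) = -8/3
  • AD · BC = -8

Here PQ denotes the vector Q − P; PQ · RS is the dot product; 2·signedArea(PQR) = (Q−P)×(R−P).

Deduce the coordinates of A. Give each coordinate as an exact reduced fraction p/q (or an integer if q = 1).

1. A_x = 17/3  [AD · BC = -8 ∩ 2·signedArea(ABC) = -8/3]
2. A_y = 2  [AD · BC = -8 ∩ 2·signedArea(ABC) = -8/3]
   → A = (17/3, 2)

A = (17/3, 2)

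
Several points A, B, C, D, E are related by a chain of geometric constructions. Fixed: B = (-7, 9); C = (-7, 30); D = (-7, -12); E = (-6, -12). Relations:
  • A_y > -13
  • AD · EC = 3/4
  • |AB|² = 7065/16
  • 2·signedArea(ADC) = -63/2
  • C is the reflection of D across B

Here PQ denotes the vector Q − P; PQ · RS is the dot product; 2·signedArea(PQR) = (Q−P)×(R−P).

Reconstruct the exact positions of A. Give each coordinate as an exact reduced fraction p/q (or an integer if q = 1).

1. A_x = -25/4  [2·signedArea(ADC) = -63/2 ∩ AD · EC = 3/4]
2. A_y = -12  [2·signedArea(ADC) = -63/2 ∩ AD · EC = 3/4]
   → A = (-25/4, -12)

A = (-25/4, -12)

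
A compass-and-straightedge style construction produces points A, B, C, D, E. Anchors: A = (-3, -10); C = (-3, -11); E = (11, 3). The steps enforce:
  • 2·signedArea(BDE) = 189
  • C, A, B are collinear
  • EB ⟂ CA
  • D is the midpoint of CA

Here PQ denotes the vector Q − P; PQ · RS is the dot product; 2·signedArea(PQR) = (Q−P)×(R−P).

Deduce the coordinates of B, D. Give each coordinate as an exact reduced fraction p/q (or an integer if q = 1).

B = (-3, 3)
D = (-3, -21/2)

1. B_x = -3  [C, A, B are collinear ∩ EB ⟂ CA]
2. B_y = 3  [C, A, B are collinear ∩ EB ⟂ CA]
   → B = (-3, 3)
3. D_x = -3  [D is the midpoint of CA]
4. D_y = -21/2  [D is the midpoint of CA]
   → D = (-3, -21/2)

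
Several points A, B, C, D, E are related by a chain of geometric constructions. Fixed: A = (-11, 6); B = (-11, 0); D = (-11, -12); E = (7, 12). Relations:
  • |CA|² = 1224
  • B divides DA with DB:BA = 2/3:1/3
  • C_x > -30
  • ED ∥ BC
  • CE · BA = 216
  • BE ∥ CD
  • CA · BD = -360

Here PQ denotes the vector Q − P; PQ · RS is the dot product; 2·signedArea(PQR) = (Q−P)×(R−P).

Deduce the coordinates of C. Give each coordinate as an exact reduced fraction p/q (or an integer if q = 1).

1. C_x = -29  [BE ∥ CD ∩ ED ∥ BC]
2. C_y = -24  [BE ∥ CD ∩ ED ∥ BC]
   → C = (-29, -24)

C = (-29, -24)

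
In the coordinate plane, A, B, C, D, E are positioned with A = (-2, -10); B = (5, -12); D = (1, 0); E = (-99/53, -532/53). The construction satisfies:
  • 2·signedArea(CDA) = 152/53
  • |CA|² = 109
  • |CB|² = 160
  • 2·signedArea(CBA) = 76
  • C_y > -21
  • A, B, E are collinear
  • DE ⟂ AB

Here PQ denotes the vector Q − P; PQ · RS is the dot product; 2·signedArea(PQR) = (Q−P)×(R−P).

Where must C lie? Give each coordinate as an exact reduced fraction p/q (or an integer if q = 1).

1. C_x = -251/53  [2·signedArea(CDA) = 152/53 ∩ 2·signedArea(CBA) = 76]
2. C_y = -1064/53  [2·signedArea(CDA) = 152/53 ∩ 2·signedArea(CBA) = 76]
   → C = (-251/53, -1064/53)

C = (-251/53, -1064/53)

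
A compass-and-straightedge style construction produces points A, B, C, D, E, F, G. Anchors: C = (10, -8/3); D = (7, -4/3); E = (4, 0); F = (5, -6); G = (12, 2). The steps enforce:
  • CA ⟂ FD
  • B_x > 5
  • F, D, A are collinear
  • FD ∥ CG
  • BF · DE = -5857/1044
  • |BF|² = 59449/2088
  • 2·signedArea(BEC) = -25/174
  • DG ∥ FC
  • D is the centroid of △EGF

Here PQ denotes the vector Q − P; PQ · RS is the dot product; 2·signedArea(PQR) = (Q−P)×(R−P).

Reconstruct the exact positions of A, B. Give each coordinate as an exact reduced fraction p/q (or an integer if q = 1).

1. A_x = 405/58  [F, D, A are collinear ∩ CA ⟂ FD]
2. A_y = -239/174  [F, D, A are collinear ∩ CA ⟂ FD]
   → A = (405/58, -239/174)
3. B_x = 637/116  [BF · DE = -5857/1044 ∩ 2·signedArea(BEC) = -25/174]
4. B_y = -239/348  [BF · DE = -5857/1044 ∩ 2·signedArea(BEC) = -25/174]
   → B = (637/116, -239/348)

A = (405/58, -239/174)
B = (637/116, -239/348)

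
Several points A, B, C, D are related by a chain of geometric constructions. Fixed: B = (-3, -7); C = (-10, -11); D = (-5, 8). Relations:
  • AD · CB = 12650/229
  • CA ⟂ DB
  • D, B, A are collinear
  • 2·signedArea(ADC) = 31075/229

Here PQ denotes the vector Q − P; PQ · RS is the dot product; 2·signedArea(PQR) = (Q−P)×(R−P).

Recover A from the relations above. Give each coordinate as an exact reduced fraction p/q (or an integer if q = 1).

A = (-595/229, -2293/229)

1. A_x = -595/229  [D, B, A are collinear ∩ CA ⟂ DB]
2. A_y = -2293/229  [D, B, A are collinear ∩ CA ⟂ DB]
   → A = (-595/229, -2293/229)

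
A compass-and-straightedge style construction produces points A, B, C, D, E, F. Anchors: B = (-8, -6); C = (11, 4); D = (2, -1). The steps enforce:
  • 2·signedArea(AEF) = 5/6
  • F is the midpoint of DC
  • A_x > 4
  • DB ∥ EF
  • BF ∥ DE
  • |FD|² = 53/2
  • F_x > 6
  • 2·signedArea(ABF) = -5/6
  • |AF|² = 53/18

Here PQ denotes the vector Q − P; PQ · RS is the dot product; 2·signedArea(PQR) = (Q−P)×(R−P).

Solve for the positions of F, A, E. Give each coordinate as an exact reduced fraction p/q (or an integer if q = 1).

A = (5, 2/3)
E = (33/2, 13/2)
F = (13/2, 3/2)

1. F_x = 13/2  [F is the midpoint of DC]
2. F_y = 3/2  [F is the midpoint of DC]
   → F = (13/2, 3/2)
3. E_x = 33/2  [DB ∥ EF ∩ BF ∥ DE]
4. E_y = 13/2  [DB ∥ EF ∩ BF ∥ DE]
   → E = (33/2, 13/2)
5. A_x = 5  [2·signedArea(ABF) = -5/6 ∩ 2·signedArea(AEF) = 5/6]
6. A_y = 2/3  [2·signedArea(ABF) = -5/6 ∩ 2·signedArea(AEF) = 5/6]
   → A = (5, 2/3)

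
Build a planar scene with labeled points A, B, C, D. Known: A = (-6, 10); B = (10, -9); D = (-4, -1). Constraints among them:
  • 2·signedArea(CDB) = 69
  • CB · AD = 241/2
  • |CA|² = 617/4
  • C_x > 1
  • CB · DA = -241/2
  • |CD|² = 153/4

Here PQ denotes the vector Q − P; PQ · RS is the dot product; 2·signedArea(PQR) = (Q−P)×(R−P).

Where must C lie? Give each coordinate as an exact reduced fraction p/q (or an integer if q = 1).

1. C_x = 2  [CB · AD = 241/2 ∩ 2·signedArea(CDB) = 69]
2. C_y = 1/2  [CB · AD = 241/2 ∩ 2·signedArea(CDB) = 69]
   → C = (2, 1/2)

C = (2, 1/2)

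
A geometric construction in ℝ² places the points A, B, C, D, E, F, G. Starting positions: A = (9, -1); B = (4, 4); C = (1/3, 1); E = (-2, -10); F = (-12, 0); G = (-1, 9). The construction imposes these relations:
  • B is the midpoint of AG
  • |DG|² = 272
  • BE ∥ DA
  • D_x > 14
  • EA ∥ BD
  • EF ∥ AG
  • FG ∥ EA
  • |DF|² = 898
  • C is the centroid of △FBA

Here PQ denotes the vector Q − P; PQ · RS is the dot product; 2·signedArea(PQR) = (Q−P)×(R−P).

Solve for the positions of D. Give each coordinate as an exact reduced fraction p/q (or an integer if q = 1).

D = (15, 13)

1. D_x = 15  [BE ∥ DA ∩ EA ∥ BD]
2. D_y = 13  [BE ∥ DA ∩ EA ∥ BD]
   → D = (15, 13)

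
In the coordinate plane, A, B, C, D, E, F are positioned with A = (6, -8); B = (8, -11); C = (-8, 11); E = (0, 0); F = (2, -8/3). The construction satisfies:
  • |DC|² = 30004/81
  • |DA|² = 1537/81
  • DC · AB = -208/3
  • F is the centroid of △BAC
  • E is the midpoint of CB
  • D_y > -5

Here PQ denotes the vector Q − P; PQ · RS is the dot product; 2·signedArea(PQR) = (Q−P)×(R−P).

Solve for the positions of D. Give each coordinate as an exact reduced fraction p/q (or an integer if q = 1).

1. D_x = 10/3  [line -2·x + 3·y + 61/3 = 0 ∩ |DC|² = 30004/81]
2. D_y = -41/9  [line -2·x + 3·y + 61/3 = 0 ∩ |DC|² = 30004/81]
   → D = (10/3, -41/9)

D = (10/3, -41/9)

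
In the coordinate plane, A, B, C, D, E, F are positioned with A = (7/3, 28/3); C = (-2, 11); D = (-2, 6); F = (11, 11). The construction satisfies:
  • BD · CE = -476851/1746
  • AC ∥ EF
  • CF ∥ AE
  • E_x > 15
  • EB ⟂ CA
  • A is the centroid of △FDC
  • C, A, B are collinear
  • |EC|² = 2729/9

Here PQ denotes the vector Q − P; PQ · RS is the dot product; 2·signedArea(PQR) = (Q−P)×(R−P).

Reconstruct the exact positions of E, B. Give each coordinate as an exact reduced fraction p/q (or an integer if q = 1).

B = (7949/582, 2897/582)
E = (46/3, 28/3)

1. E_x = 46/3  [AC ∥ EF ∩ CF ∥ AE]
2. E_y = 28/3  [AC ∥ EF ∩ CF ∥ AE]
   → E = (46/3, 28/3)
3. B_x = 7949/582  [C, A, B are collinear ∩ EB ⟂ CA]
4. B_y = 2897/582  [C, A, B are collinear ∩ EB ⟂ CA]
   → B = (7949/582, 2897/582)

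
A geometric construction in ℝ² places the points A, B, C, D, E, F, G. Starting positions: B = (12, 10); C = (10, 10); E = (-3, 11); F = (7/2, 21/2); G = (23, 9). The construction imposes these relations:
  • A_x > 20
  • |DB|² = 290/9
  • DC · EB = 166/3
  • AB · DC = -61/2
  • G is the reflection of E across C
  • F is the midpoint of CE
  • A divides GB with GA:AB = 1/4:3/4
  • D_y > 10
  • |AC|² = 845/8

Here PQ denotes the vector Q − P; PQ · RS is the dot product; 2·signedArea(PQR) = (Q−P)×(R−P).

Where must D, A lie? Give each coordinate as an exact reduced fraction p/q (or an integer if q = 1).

1. A_x = 81/4  [A divides GB with GA:AB = 1/4:3/4]
2. A_y = 37/4  [A divides GB with GA:AB = 1/4:3/4]
   → A = (81/4, 37/4)
3. D_x = 19/3  [DC · EB = 166/3 ∩ AB · DC = -61/2]
4. D_y = 31/3  [DC · EB = 166/3 ∩ AB · DC = -61/2]
   → D = (19/3, 31/3)

A = (81/4, 37/4)
D = (19/3, 31/3)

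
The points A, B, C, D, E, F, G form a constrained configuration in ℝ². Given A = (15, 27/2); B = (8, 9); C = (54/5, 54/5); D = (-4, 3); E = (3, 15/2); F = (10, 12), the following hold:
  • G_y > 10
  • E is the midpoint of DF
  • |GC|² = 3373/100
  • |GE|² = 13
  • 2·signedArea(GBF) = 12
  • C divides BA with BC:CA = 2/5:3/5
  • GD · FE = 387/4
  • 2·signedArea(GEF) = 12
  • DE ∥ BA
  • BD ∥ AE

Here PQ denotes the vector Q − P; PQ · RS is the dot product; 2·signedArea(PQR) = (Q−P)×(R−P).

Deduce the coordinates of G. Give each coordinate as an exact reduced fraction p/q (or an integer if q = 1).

1. G_x = 5  [2·signedArea(GEF) = 12 ∩ 2·signedArea(GBF) = 12]
2. G_y = 21/2  [2·signedArea(GEF) = 12 ∩ 2·signedArea(GBF) = 12]
   → G = (5, 21/2)

G = (5, 21/2)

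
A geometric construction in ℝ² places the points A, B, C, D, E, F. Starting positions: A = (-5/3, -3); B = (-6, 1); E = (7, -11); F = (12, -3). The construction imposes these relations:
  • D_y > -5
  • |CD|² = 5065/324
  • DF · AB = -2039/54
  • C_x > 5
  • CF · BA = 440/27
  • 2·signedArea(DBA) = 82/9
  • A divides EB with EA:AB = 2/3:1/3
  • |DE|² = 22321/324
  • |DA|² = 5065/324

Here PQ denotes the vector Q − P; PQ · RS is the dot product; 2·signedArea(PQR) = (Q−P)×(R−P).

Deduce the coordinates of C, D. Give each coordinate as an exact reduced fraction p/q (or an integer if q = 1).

1. D_x = 37/18  [2·signedArea(DBA) = 82/9 ∩ DF · AB = -2039/54]
2. D_y = -13/3  [2·signedArea(DBA) = 82/9 ∩ DF · AB = -2039/54]
   → D = (37/18, -13/3)
3. C_x = 52/9  [line -13/3·x + 4·y + 1288/27 = 0 ∩ |CD|² = 5065/324]
4. C_y = -17/3  [line -13/3·x + 4·y + 1288/27 = 0 ∩ |CD|² = 5065/324]
   → C = (52/9, -17/3)

C = (52/9, -17/3)
D = (37/18, -13/3)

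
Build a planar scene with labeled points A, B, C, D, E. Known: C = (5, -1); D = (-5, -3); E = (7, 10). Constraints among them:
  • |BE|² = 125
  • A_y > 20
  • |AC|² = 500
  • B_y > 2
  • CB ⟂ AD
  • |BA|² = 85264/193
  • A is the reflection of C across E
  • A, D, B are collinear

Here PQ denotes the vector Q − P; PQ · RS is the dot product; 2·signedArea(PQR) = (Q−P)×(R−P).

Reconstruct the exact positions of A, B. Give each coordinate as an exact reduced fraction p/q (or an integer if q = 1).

A = (9, 21)
B = (-307/193, 549/193)

1. A_x = 9  [A is the reflection of C across E]
2. A_y = 21  [A is the reflection of C across E]
   → A = (9, 21)
3. B_x = -307/193  [A, D, B are collinear ∩ CB ⟂ AD]
4. B_y = 549/193  [A, D, B are collinear ∩ CB ⟂ AD]
   → B = (-307/193, 549/193)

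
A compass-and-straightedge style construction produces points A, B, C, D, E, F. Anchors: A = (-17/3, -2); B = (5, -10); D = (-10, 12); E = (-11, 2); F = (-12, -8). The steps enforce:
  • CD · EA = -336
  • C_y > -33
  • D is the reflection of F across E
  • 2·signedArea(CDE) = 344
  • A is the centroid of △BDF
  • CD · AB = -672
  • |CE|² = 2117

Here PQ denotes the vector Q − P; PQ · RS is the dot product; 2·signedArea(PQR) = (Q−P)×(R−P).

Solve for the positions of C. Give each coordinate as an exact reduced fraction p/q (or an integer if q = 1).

1. C_x = 20  [2·signedArea(CDE) = 344 ∩ CD · AB = -672]
2. C_y = -32  [2·signedArea(CDE) = 344 ∩ CD · AB = -672]
   → C = (20, -32)

C = (20, -32)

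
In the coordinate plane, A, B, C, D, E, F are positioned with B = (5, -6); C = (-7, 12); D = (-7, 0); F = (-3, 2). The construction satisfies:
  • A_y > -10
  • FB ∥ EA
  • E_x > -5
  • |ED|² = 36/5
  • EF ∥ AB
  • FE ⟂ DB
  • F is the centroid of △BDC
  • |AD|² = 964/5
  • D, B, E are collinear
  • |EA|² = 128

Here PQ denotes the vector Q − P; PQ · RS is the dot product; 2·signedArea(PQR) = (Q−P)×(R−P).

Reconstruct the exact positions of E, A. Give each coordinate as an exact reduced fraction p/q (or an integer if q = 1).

A = (17/5, -46/5)
E = (-23/5, -6/5)

1. E_x = -23/5  [D, B, E are collinear ∩ FE ⟂ DB]
2. E_y = -6/5  [D, B, E are collinear ∩ FE ⟂ DB]
   → E = (-23/5, -6/5)
3. A_x = 17/5  [EF ∥ AB ∩ FB ∥ EA]
4. A_y = -46/5  [EF ∥ AB ∩ FB ∥ EA]
   → A = (17/5, -46/5)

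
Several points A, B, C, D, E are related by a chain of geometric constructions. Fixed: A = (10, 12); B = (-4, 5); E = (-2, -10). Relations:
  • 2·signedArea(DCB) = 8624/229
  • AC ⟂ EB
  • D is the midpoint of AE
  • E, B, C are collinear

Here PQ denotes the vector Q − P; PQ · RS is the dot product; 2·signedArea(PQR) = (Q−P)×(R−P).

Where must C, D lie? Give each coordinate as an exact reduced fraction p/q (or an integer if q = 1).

1. C_x = -1070/229  [E, B, C are collinear ∩ AC ⟂ EB]
2. C_y = 2300/229  [E, B, C are collinear ∩ AC ⟂ EB]
   → C = (-1070/229, 2300/229)
3. D_x = 4  [D is the midpoint of AE]
4. D_y = 1  [D is the midpoint of AE]
   → D = (4, 1)

C = (-1070/229, 2300/229)
D = (4, 1)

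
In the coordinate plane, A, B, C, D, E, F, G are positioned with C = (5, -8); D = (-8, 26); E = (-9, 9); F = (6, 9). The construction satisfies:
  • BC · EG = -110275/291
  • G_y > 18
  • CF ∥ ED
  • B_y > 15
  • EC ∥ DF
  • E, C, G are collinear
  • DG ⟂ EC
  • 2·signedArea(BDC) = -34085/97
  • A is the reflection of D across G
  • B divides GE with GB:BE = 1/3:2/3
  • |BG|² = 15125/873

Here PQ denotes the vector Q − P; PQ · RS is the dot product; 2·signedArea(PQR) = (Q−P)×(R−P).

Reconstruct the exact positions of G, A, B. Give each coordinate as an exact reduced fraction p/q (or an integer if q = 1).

A = (-2510/97, 1094/97)
B = (-4159/291, 4489/291)
G = (-1643/97, 1808/97)

1. G_x = -1643/97  [E, C, G are collinear ∩ DG ⟂ EC]
2. G_y = 1808/97  [E, C, G are collinear ∩ DG ⟂ EC]
   → G = (-1643/97, 1808/97)
3. A_x = -2510/97  [A is the reflection of D across G]
4. A_y = 1094/97  [A is the reflection of D across G]
   → A = (-2510/97, 1094/97)
5. B_x = -4159/291  [B divides GE with GB:BE = 1/3:2/3]
6. B_y = 4489/291  [B divides GE with GB:BE = 1/3:2/3]
   → B = (-4159/291, 4489/291)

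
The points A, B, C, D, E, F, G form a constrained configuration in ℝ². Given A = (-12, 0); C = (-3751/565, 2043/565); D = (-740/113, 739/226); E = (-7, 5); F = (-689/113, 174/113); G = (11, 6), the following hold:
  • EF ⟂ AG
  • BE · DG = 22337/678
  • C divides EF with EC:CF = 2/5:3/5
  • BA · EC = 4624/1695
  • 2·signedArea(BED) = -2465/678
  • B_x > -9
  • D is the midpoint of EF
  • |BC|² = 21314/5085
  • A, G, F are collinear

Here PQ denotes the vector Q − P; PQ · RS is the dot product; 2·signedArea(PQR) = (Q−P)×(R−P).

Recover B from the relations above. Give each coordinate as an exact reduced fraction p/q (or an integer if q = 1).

B = (-14486/1695, 4868/1695)

1. B_x = -14486/1695  [BA · EC = 4624/1695 ∩ BE · DG = 22337/678]
2. B_y = 4868/1695  [BA · EC = 4624/1695 ∩ BE · DG = 22337/678]
   → B = (-14486/1695, 4868/1695)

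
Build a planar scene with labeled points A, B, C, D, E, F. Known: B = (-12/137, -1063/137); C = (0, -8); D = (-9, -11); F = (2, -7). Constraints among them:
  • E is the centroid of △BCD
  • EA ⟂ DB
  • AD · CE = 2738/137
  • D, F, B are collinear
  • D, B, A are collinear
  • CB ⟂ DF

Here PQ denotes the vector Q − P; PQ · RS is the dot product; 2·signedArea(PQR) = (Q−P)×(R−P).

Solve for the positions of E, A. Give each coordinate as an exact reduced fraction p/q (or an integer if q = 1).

1. E_x = -415/137  [E is the centroid of △BCD]
2. E_y = -1222/137  [E is the centroid of △BCD]
   → E = (-415/137, -1222/137)
3. A_x = -419/137  [D, B, A are collinear ∩ EA ⟂ DB]
4. A_y = -1211/137  [D, B, A are collinear ∩ EA ⟂ DB]
   → A = (-419/137, -1211/137)

A = (-419/137, -1211/137)
E = (-415/137, -1222/137)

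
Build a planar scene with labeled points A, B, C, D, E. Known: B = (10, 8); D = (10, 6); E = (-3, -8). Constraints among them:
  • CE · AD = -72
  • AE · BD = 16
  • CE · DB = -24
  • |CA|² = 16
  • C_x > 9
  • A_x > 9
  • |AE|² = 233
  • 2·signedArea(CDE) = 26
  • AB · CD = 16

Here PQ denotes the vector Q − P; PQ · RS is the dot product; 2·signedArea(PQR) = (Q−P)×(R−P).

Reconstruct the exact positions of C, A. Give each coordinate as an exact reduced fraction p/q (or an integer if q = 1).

1. C_x = 10  [2·signedArea(CDE) = 26 ∩ CE · DB = -24]
2. C_y = 4  [2·signedArea(CDE) = 26 ∩ CE · DB = -24]
   → C = (10, 4)
3. A_x = 10  [AB · CD = 16 ∩ CE · AD = -72]
4. A_y = 0  [AB · CD = 16 ∩ CE · AD = -72]
   → A = (10, 0)

A = (10, 0)
C = (10, 4)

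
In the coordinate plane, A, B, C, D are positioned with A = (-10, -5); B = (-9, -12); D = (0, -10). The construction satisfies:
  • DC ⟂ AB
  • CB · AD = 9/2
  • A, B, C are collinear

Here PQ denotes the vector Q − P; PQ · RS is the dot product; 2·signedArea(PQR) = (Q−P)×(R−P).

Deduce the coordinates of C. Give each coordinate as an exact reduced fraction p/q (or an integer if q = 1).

C = (-91/10, -113/10)

1. C_x = -91/10  [A, B, C are collinear ∩ DC ⟂ AB]
2. C_y = -113/10  [A, B, C are collinear ∩ DC ⟂ AB]
   → C = (-91/10, -113/10)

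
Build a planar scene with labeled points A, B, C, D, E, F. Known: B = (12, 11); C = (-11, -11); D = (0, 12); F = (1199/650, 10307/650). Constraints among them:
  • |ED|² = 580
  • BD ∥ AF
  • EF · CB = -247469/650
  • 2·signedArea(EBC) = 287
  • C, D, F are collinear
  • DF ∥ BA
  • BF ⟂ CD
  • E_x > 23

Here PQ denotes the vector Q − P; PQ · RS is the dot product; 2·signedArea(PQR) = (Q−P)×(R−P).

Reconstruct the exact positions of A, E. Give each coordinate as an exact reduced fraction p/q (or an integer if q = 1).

A = (8999/650, 9657/650)
E = (24, 10)

1. A_x = 8999/650  [BD ∥ AF ∩ DF ∥ BA]
2. A_y = 9657/650  [BD ∥ AF ∩ DF ∥ BA]
   → A = (8999/650, 9657/650)
3. E_x = 24  [2·signedArea(EBC) = 287 ∩ EF · CB = -247469/650]
4. E_y = 10  [2·signedArea(EBC) = 287 ∩ EF · CB = -247469/650]
   → E = (24, 10)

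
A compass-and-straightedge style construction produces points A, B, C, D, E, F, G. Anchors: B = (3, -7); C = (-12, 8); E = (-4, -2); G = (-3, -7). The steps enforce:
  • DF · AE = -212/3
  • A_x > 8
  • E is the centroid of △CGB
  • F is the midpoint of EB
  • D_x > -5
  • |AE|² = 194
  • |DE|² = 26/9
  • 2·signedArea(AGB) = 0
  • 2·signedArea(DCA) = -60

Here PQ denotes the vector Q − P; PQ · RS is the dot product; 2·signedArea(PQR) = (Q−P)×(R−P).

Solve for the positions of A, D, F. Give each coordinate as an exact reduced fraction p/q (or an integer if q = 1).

A = (9, -7)
D = (-13/3, -1/3)
F = (-1/2, -9/2)

1. A_y = -7  [2·signedArea(AGB) = 0]
2. A_x = 9  [|AE|² = 194]
   → A = (9, -7)
3. F_x = -1/2  [F is the midpoint of EB]
4. F_y = -9/2  [F is the midpoint of EB]
   → F = (-1/2, -9/2)
5. D_x = -13/3  [2·signedArea(DCA) = -60 ∩ DF · AE = -212/3]
6. D_y = -1/3  [2·signedArea(DCA) = -60 ∩ DF · AE = -212/3]
   → D = (-13/3, -1/3)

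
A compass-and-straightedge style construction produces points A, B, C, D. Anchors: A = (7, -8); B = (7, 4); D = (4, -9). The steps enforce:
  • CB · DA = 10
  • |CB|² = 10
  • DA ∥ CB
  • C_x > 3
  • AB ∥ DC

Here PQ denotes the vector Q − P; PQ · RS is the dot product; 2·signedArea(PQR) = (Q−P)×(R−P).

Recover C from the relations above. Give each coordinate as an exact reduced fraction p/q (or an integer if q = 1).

1. C_x = 4  [DA ∥ CB ∩ AB ∥ DC]
2. C_y = 3  [DA ∥ CB ∩ AB ∥ DC]
   → C = (4, 3)

C = (4, 3)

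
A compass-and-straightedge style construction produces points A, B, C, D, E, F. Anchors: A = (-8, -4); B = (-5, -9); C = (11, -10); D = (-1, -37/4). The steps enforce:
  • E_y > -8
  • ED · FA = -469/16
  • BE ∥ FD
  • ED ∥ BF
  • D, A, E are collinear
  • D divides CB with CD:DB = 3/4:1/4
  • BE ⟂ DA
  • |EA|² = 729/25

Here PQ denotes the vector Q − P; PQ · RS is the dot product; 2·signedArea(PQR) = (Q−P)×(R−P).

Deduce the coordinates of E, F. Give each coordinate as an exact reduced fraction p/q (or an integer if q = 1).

E = (-92/25, -181/25)
F = (-58/25, -1101/100)

1. E_x = -92/25  [D, A, E are collinear ∩ BE ⟂ DA]
2. E_y = -181/25  [D, A, E are collinear ∩ BE ⟂ DA]
   → E = (-92/25, -181/25)
3. F_x = -58/25  [BE ∥ FD ∩ ED ∥ BF]
4. F_y = -1101/100  [BE ∥ FD ∩ ED ∥ BF]
   → F = (-58/25, -1101/100)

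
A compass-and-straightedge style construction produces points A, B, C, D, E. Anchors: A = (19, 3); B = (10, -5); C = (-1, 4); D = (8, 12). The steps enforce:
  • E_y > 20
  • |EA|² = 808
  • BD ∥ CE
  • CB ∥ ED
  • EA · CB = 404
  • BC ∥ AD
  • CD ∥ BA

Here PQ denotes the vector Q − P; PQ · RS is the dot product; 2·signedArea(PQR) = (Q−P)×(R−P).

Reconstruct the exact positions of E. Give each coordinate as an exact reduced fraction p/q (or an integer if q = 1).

1. E_x = -3  [CB ∥ ED ∩ BD ∥ CE]
2. E_y = 21  [CB ∥ ED ∩ BD ∥ CE]
   → E = (-3, 21)

E = (-3, 21)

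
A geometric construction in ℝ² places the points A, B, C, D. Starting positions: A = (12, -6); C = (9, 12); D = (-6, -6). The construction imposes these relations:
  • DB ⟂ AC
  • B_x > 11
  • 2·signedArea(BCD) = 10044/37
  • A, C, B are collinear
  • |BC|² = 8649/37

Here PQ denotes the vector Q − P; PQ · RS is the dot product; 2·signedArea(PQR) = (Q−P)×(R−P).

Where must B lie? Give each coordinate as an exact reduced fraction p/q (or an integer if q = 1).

B = (426/37, -114/37)

1. B_x = 426/37  [A, C, B are collinear ∩ DB ⟂ AC]
2. B_y = -114/37  [A, C, B are collinear ∩ DB ⟂ AC]
   → B = (426/37, -114/37)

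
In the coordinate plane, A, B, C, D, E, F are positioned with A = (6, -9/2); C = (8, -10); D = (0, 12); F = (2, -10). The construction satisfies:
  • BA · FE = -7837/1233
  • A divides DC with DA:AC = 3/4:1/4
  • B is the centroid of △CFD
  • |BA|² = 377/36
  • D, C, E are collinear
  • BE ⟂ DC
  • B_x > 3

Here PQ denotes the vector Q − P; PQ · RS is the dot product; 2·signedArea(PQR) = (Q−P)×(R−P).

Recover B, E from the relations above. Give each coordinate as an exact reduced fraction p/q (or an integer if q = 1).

B = (10/3, -8/3)
E = (2096/411, -832/411)

1. B_x = 10/3  [B is the centroid of △CFD]
2. B_y = -8/3  [B is the centroid of △CFD]
   → B = (10/3, -8/3)
3. E_x = 2096/411  [D, C, E are collinear ∩ BE ⟂ DC]
4. E_y = -832/411  [D, C, E are collinear ∩ BE ⟂ DC]
   → E = (2096/411, -832/411)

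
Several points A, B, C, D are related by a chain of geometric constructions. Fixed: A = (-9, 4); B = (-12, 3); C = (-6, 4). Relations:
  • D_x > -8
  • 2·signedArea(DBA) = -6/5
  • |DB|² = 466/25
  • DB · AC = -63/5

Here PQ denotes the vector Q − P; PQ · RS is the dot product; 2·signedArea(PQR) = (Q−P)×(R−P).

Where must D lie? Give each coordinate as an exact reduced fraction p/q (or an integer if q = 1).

1. D_x = -39/5  [2·signedArea(DBA) = -6/5 ∩ DB · AC = -63/5]
2. D_y = 4  [2·signedArea(DBA) = -6/5 ∩ DB · AC = -63/5]
   → D = (-39/5, 4)

D = (-39/5, 4)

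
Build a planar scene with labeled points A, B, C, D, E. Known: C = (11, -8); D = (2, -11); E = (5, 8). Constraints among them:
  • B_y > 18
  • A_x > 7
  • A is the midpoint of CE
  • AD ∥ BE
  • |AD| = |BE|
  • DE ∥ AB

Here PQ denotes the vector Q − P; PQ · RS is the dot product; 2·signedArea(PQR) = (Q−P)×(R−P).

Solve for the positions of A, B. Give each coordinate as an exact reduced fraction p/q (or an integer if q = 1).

1. A_x = 8  [A is the midpoint of CE]
2. A_y = 0  [A is the midpoint of CE]
   → A = (8, 0)
3. B_x = 11  [AD ∥ BE ∩ DE ∥ AB]
4. B_y = 19  [AD ∥ BE ∩ DE ∥ AB]
   → B = (11, 19)

A = (8, 0)
B = (11, 19)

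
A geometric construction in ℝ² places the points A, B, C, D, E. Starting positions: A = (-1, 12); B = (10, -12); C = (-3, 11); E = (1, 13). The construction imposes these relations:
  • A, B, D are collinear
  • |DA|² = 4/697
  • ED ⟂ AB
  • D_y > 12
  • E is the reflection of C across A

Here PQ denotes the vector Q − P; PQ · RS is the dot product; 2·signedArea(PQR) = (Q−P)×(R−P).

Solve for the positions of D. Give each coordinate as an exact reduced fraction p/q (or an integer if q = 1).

1. D_x = -719/697  [A, B, D are collinear ∩ ED ⟂ AB]
2. D_y = 8412/697  [A, B, D are collinear ∩ ED ⟂ AB]
   → D = (-719/697, 8412/697)

D = (-719/697, 8412/697)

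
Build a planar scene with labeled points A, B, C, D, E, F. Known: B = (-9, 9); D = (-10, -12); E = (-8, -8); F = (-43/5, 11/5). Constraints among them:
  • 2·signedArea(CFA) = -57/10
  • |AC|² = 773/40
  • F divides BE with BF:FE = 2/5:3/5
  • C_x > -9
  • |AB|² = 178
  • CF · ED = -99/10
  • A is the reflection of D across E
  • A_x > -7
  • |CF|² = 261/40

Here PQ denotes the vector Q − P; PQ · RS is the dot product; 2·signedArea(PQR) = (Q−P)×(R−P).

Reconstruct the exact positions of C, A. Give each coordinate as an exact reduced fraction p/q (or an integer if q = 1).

1. C_x = -169/20  [line 2·x + 4·y + 183/10 = 0 ∩ |CF|² = 261/40]
2. C_y = -7/20  [line 2·x + 4·y + 183/10 = 0 ∩ |CF|² = 261/40]
   → C = (-169/20, -7/20)
3. A_x = -6  [2·signedArea(CFA) = -57/10 ∩ A is the reflection of D across E]
4. A_y = -4  [2·signedArea(CFA) = -57/10 ∩ A is the reflection of D across E]
   → A = (-6, -4)

A = (-6, -4)
C = (-169/20, -7/20)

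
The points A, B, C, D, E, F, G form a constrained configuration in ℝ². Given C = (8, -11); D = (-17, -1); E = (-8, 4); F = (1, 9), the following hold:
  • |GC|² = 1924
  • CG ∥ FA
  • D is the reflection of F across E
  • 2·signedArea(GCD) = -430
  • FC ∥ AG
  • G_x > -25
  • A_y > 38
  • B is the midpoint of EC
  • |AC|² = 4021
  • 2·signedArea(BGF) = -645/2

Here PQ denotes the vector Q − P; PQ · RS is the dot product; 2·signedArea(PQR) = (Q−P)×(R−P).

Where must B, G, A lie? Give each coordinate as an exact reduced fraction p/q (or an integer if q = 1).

A = (-31, 39)
B = (0, -7/2)
G = (-24, 19)

1. B_x = 0  [B is the midpoint of EC]
2. B_y = -7/2  [B is the midpoint of EC]
   → B = (0, -7/2)
3. G_x = -24  [2·signedArea(GCD) = -430 ∩ 2·signedArea(BGF) = -645/2]
4. G_y = 19  [2·signedArea(GCD) = -430 ∩ 2·signedArea(BGF) = -645/2]
   → G = (-24, 19)
5. A_x = -31  [FC ∥ AG ∩ CG ∥ FA]
6. A_y = 39  [FC ∥ AG ∩ CG ∥ FA]
   → A = (-31, 39)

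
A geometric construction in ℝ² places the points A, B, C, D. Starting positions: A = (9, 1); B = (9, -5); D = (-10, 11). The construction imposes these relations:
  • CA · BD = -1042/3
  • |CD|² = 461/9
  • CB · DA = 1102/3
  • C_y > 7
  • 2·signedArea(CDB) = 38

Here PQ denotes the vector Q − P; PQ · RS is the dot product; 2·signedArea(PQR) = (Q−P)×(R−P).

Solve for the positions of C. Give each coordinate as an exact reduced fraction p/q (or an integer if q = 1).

C = (-11/3, 23/3)

1. C_x = -11/3  [CB · DA = 1102/3 ∩ 2·signedArea(CDB) = 38]
2. C_y = 23/3  [CB · DA = 1102/3 ∩ 2·signedArea(CDB) = 38]
   → C = (-11/3, 23/3)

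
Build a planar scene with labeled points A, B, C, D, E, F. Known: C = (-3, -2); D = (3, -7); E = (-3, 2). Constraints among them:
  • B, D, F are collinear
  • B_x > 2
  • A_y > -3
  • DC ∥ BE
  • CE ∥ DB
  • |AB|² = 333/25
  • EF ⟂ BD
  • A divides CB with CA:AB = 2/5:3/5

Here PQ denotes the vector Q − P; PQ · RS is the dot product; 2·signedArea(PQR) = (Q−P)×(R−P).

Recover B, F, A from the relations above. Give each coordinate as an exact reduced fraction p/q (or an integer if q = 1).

A = (-3/5, -12/5)
B = (3, -3)
F = (3, 2)

1. B_x = 3  [DC ∥ BE ∩ CE ∥ DB]
2. B_y = -3  [DC ∥ BE ∩ CE ∥ DB]
   → B = (3, -3)
3. F_x = 3  [B, D, F are collinear ∩ EF ⟂ BD]
4. F_y = 2  [B, D, F are collinear ∩ EF ⟂ BD]
   → F = (3, 2)
5. A_x = -3/5  [A divides CB with CA:AB = 2/5:3/5]
6. A_y = -12/5  [A divides CB with CA:AB = 2/5:3/5]
   → A = (-3/5, -12/5)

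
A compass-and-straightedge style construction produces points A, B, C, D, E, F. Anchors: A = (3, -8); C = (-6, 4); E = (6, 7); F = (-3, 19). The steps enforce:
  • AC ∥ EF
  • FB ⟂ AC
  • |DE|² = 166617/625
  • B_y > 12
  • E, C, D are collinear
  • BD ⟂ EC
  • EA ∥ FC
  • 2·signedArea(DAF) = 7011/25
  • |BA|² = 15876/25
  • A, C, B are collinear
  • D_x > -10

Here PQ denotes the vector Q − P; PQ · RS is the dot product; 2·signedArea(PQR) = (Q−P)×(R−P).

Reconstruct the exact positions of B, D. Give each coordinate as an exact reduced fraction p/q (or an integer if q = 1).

1. B_x = -303/25  [A, C, B are collinear ∩ FB ⟂ AC]
2. B_y = 304/25  [A, C, B are collinear ∩ FB ⟂ AC]
   → B = (-303/25, 304/25)
3. D_x = -246/25  [E, C, D are collinear ∩ BD ⟂ EC]
4. D_y = 76/25  [E, C, D are collinear ∩ BD ⟂ EC]
   → D = (-246/25, 76/25)

B = (-303/25, 304/25)
D = (-246/25, 76/25)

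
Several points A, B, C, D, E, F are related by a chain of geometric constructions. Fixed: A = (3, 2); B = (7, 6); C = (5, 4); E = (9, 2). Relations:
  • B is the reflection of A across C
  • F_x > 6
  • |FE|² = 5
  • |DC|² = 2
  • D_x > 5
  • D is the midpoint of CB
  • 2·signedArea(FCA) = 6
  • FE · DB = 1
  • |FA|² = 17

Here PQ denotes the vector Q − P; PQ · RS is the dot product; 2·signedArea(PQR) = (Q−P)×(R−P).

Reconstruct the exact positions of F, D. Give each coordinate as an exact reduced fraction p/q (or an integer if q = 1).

D = (6, 5)
F = (7, 3)

1. F_x = 7  [line 2·x + -2·y + -8 = 0 ∩ |FA|² = 17]
2. F_y = 3  [line 2·x + -2·y + -8 = 0 ∩ |FA|² = 17]
   → F = (7, 3)
3. D_x = 6  [D is the midpoint of CB]
4. D_y = 5  [D is the midpoint of CB]
   → D = (6, 5)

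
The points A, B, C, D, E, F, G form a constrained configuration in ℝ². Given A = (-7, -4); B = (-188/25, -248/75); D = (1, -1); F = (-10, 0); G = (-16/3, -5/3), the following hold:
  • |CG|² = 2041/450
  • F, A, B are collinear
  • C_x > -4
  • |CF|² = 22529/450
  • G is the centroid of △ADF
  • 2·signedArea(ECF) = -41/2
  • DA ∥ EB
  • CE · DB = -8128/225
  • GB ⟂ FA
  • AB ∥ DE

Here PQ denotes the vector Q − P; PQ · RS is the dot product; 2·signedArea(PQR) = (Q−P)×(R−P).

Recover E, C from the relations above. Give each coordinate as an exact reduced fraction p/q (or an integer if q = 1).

1. E_x = 12/25  [DA ∥ EB ∩ AB ∥ DE]
2. E_y = -23/75  [DA ∥ EB ∩ AB ∥ DE]
   → E = (12/25, -23/75)
3. C_x = -163/50  [CE · DB = -8128/225 ∩ 2·signedArea(ECF) = -41/2]
4. C_y = -323/150  [CE · DB = -8128/225 ∩ 2·signedArea(ECF) = -41/2]
   → C = (-163/50, -323/150)

C = (-163/50, -323/150)
E = (12/25, -23/75)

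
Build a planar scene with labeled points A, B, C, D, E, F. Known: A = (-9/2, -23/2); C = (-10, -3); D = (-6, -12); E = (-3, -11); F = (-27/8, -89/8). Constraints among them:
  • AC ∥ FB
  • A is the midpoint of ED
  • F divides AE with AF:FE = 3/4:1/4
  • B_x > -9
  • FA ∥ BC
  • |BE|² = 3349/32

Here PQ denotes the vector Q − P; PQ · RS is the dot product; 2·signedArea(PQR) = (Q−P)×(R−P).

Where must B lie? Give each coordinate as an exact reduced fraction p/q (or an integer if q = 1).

B = (-71/8, -21/8)

1. B_x = -71/8  [FA ∥ BC ∩ AC ∥ FB]
2. B_y = -21/8  [FA ∥ BC ∩ AC ∥ FB]
   → B = (-71/8, -21/8)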